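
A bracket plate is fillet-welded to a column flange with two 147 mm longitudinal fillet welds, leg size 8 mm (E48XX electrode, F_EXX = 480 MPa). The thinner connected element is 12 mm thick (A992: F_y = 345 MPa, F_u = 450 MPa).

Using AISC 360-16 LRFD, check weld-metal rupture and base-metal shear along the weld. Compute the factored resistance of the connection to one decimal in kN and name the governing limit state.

Weld metal: throat = 0.707×8 = 5.656 mm, L = 2×147 = 294 mm. φR_n = 0.75 × 0.6 × 480 × 5.656 × 294 = 359.2 kN.
Base metal shear (12 mm plate): yield φR_n = 1.0×0.6×345×12×294 = 730.3 kN; rupture φR_n = 0.75×0.6×450×12×294 = 714.4 kN; take 714.4 kN (rupture).
Governing: min(359.2, 714.4) = 359.2 kN → weld metal.

359.2 kN (weld metal governs)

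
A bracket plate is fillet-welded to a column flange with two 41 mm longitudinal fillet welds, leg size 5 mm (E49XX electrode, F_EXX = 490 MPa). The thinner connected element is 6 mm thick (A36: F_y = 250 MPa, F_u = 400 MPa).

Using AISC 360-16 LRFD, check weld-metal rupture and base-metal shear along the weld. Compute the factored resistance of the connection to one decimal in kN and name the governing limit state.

63.9 kN (weld metal governs)

Weld metal: throat = 0.707×5 = 3.535 mm, L = 2×41 = 82 mm. φR_n = 0.75 × 0.6 × 490 × 3.535 × 82 = 63.9 kN.
Base metal shear (6 mm plate): yield φR_n = 1.0×0.6×250×6×82 = 73.8 kN; rupture φR_n = 0.75×0.6×400×6×82 = 88.6 kN; take 73.8 kN (yield).
Governing: min(63.9, 73.8) = 63.9 kN → weld metal.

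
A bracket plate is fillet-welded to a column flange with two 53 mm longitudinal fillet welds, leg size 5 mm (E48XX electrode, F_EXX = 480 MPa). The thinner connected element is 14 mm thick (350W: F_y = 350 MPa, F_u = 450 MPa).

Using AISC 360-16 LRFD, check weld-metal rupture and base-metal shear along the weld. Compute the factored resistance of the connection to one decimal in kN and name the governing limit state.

Weld metal: throat = 0.707×5 = 3.535 mm, L = 2×53 = 106 mm. φR_n = 0.75 × 0.6 × 480 × 3.535 × 106 = 80.9 kN.
Base metal shear (14 mm plate): yield φR_n = 1.0×0.6×350×14×106 = 311.6 kN; rupture φR_n = 0.75×0.6×450×14×106 = 300.5 kN; take 300.5 kN (rupture).
Governing: min(80.9, 300.5) = 80.9 kN → weld metal.

80.9 kN (weld metal governs)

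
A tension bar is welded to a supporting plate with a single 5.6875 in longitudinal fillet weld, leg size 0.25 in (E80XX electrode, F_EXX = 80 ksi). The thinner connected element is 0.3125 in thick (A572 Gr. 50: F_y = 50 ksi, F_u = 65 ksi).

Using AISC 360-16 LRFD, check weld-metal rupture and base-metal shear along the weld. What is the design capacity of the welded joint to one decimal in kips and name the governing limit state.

36.2 kips (weld metal governs)

Weld metal: throat = 0.707×0.25 = 0.17675 in, L = 5.6875 in. φR_n = 0.75 × 0.6 × 80 × 0.17675 × 5.6875 = 36.2 kips.
Base metal shear (0.3125 in plate): yield φR_n = 1.0×0.6×50×0.3125×5.6875 = 53.3 kips; rupture φR_n = 0.75×0.6×65×0.3125×5.6875 = 52.0 kips; take 52.0 kips (rupture).
Governing: min(36.2, 52.0) = 36.2 kips → weld metal.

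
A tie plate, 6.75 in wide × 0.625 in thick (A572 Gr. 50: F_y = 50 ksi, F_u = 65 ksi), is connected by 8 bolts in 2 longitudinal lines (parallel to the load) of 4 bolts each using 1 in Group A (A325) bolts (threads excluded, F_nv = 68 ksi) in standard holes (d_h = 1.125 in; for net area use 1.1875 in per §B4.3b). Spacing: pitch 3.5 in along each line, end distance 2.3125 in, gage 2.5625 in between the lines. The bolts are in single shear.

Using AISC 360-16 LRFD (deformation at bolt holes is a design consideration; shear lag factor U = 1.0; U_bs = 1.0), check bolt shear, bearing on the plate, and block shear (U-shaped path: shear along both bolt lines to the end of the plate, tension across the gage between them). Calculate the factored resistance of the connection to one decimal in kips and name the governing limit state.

320.4 kips (bolt shear governs)

Bolt shear: A_b = π(1)²/4 = 0.7854 in². φR_n = 0.75 × 68 × 0.7854 × 8 × 1 = 320.4 kips.
Bearing (0.625 in plate, F_u = 65 ksi): end bolts L_c = 2.3125 − 1.125/2 = 1.75, R_n = min(1.2×1.75×0.625×65, 2.4×1×0.625×65) = 85.313 kips/bolt; interior L_c = 3.5 − 1.125 = 2.375, R_n = 97.5 kips/bolt. φR_n = 0.75 × (2×85.313 + 6×97.5) = 566.7 kips.
Block shear: shear path 2×[2.3125+3×3.5] = 2×12.8125 in, A_gv = 16.016, A_nv = 2×(12.8125 − 3.5×1.1875)×0.625 = 10.82 in²; tension across gage: (2.5625 − 1×1.1875)×0.625 = 0.85938 in². R_n = min(0.6×65×10.82, 0.6×50×16.016) + 1.0×65×0.85938 = min(421.98, 480.48) + 55.86 = 477.84 kips. φR_n = 0.75 × 477.84 = 358.4 kips.
Governing: min(320.4, 566.7, 358.4) = 320.4 kips → bolt shear.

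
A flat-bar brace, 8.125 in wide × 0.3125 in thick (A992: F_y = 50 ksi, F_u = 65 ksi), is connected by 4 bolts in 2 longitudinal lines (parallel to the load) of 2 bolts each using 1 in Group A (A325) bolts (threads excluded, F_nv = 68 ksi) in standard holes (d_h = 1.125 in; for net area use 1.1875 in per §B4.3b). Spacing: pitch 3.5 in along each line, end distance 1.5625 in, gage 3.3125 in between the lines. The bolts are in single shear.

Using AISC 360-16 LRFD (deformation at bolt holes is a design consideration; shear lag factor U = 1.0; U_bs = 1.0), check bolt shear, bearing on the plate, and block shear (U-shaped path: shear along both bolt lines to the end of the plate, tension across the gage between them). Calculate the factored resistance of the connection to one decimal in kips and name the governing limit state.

Bolt shear: A_b = π(1)²/4 = 0.7854 in². φR_n = 0.75 × 68 × 0.7854 × 4 × 1 = 160.2 kips.
Bearing (0.3125 in plate, F_u = 65 ksi): end bolts L_c = 1.5625 − 1.125/2 = 1, R_n = min(1.2×1×0.3125×65, 2.4×1×0.3125×65) = 24.375 kips/bolt; interior L_c = 3.5 − 1.125 = 2.375, R_n = 48.75 kips/bolt. φR_n = 0.75 × (2×24.375 + 2×48.75) = 109.7 kips.
Block shear: shear path 2×[1.5625+1×3.5] = 2×5.0625 in, A_gv = 3.1641, A_nv = 2×(5.0625 − 1.5×1.1875)×0.3125 = 2.0508 in²; tension across gage: (3.3125 − 1×1.1875)×0.3125 = 0.66406 in². R_n = min(0.6×65×2.0508, 0.6×50×3.1641) + 1.0×65×0.66406 = min(79.981, 94.923) + 43.164 = 123.15 kips. φR_n = 0.75 × 123.15 = 92.4 kips.
Governing: min(160.2, 109.7, 92.4) = 92.4 kips → block shear.

92.4 kips (block shear governs)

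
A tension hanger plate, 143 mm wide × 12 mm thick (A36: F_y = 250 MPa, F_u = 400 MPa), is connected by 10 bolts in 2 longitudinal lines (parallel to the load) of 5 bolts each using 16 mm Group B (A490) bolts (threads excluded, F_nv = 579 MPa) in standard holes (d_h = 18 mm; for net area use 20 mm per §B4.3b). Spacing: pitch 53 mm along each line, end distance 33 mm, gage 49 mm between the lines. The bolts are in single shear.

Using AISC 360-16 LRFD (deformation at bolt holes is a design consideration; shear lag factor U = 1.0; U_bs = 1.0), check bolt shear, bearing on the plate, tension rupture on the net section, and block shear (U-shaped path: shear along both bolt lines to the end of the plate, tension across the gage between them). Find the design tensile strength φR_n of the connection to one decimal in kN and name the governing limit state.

370.8 kN (net-section rupture governs)

Bolt shear: A_b = π(16)²/4 = 201.06 mm². φR_n = 0.75 × 579 × 201.06 × 10 × 1 = 873.1 kN.
Bearing (12 mm plate, F_u = 400 MPa): end bolts L_c = 33 − 18/2 = 24, R_n = min(1.2×24×12×400, 2.4×16×12×400) = 138.24 kN/bolt; interior L_c = 53 − 18 = 35, R_n = 184.32 kN/bolt. φR_n = 0.75 × (2×138.24 + 8×184.32) = 1313.3 kN.
Tension rupture (net): A_n = (143 − 2×20)×12 = 1236 mm² (U = 1.0, A_e = A_n). φR_n = 0.75 × 400 × 1236 = 370.8 kN.
Block shear: shear path 2×[33+4×53] = 2×245 mm, A_gv = 5880, A_nv = 2×(245 − 4.5×20)×12 = 3720 mm²; tension across gage: (49 − 1×20)×12 = 348 mm². R_n = min(0.6×400×3720, 0.6×250×5880) + 1.0×400×348 = min(892.8, 882) + 139.2 = 1021.2 kN. φR_n = 0.75 × 1021.2 = 765.9 kN.
Governing: min(873.1, 1313.3, 370.8, 765.9) = 370.8 kN → net-section rupture.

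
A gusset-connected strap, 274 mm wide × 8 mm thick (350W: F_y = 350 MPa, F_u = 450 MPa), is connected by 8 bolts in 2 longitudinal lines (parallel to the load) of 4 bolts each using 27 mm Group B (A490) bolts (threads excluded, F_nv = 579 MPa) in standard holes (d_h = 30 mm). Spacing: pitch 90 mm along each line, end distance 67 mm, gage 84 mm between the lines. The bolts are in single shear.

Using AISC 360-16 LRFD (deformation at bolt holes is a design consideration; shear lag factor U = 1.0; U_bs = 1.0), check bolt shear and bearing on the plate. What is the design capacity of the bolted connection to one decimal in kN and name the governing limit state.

1386.7 kN (bearing governs)

Bolt shear: A_b = π(27)²/4 = 572.56 mm². φR_n = 0.75 × 579 × 572.56 × 8 × 1 = 1989.1 kN.
Bearing (8 mm plate, F_u = 450 MPa): end bolts L_c = 67 − 30/2 = 52, R_n = min(1.2×52×8×450, 2.4×27×8×450) = 224.64 kN/bolt; interior L_c = 90 − 30 = 60, R_n = 233.28 kN/bolt. φR_n = 0.75 × (2×224.64 + 6×233.28) = 1386.7 kN.
Governing: min(1989.1, 1386.7) = 1386.7 kN → bearing.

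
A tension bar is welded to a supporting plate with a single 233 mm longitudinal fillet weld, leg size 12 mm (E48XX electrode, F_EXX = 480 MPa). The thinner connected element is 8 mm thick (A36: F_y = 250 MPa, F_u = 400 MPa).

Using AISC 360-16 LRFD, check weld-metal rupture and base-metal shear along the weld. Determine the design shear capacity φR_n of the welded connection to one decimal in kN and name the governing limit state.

279.6 kN (base-metal shear governs)

Weld metal: throat = 0.707×12 = 8.484 mm, L = 233 mm. φR_n = 0.75 × 0.6 × 480 × 8.484 × 233 = 427.0 kN.
Base metal shear (8 mm plate): yield φR_n = 1.0×0.6×250×8×233 = 279.6 kN; rupture φR_n = 0.75×0.6×400×8×233 = 335.5 kN; take 279.6 kN (yield).
Governing: min(427.0, 279.6) = 279.6 kN → base-metal shear.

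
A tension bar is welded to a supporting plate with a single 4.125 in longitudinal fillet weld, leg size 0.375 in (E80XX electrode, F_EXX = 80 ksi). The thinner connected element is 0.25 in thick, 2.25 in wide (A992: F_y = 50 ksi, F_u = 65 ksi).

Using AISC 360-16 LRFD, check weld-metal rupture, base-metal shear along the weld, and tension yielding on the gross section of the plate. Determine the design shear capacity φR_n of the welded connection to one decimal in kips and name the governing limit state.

Weld metal: throat = 0.707×0.375 = 0.26513 in, L = 4.125 in. φR_n = 0.75 × 0.6 × 80 × 0.26513 × 4.125 = 39.4 kips.
Base metal shear (0.25 in plate): yield φR_n = 1.0×0.6×50×0.25×4.125 = 30.9 kips; rupture φR_n = 0.75×0.6×65×0.25×4.125 = 30.2 kips; take 30.2 kips (rupture).
Tension yield (gross): A_g = 2.25×0.25 = 0.5625 in². φR_n = 0.90 × 50 × 0.5625 = 25.3 kips.
Governing: min(39.4, 30.2, 25.3) = 25.3 kips → gross-section yield.

25.3 kips (gross-section yield governs)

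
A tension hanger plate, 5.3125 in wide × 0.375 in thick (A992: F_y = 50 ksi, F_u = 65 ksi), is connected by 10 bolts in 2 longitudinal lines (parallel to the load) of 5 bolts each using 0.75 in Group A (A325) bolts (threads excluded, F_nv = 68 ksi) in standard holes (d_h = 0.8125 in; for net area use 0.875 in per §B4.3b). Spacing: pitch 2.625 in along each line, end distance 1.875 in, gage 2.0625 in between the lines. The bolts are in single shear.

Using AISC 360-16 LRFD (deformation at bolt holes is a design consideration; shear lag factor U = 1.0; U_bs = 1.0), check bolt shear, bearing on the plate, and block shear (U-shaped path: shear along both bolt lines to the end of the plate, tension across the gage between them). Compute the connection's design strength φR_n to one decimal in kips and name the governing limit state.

Bolt shear: A_b = π(0.75)²/4 = 0.44179 in². φR_n = 0.75 × 68 × 0.44179 × 10 × 1 = 225.3 kips.
Bearing (0.375 in plate, F_u = 65 ksi): end bolts L_c = 1.875 − 0.8125/2 = 1.46875, R_n = min(1.2×1.46875×0.375×65, 2.4×0.75×0.375×65) = 42.961 kips/bolt; interior L_c = 2.625 − 0.8125 = 1.8125, R_n = 43.875 kips/bolt. φR_n = 0.75 × (2×42.961 + 8×43.875) = 327.7 kips.
Block shear: shear path 2×[1.875+4×2.625] = 2×12.375 in, A_gv = 9.2813, A_nv = 2×(12.375 − 4.5×0.875)×0.375 = 6.3281 in²; tension across gage: (2.0625 − 1×0.875)×0.375 = 0.44531 in². R_n = min(0.6×65×6.3281, 0.6×50×9.2813) + 1.0×65×0.44531 = min(246.8, 278.44) + 28.945 = 275.75 kips. φR_n = 0.75 × 275.75 = 206.8 kips.
Governing: min(225.3, 327.7, 206.8) = 206.8 kips → block shear.

206.8 kips (block shear governs)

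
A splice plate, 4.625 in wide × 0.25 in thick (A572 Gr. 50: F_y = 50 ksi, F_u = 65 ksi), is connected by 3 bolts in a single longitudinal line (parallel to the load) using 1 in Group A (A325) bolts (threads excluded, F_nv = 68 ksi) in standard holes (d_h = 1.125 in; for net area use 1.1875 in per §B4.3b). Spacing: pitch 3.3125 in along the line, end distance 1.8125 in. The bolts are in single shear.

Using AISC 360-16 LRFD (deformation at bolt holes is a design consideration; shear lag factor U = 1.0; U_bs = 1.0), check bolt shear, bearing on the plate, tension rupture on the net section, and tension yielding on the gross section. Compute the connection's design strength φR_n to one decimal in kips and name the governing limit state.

41.9 kips (net-section rupture governs)

Bolt shear: A_b = π(1)²/4 = 0.7854 in². φR_n = 0.75 × 68 × 0.7854 × 3 × 1 = 120.2 kips.
Bearing (0.25 in plate, F_u = 65 ksi): end bolts L_c = 1.8125 − 1.125/2 = 1.25, R_n = min(1.2×1.25×0.25×65, 2.4×1×0.25×65) = 24.375 kips/bolt; interior L_c = 3.3125 − 1.125 = 2.1875, R_n = 39 kips/bolt. φR_n = 0.75 × (1×24.375 + 2×39) = 76.8 kips.
Tension rupture (net): A_n = (4.625 − 1×1.1875)×0.25 = 0.85938 in² (U = 1.0, A_e = A_n). φR_n = 0.75 × 65 × 0.85938 = 41.9 kips.
Tension yield (gross): A_g = 4.625×0.25 = 1.1563 in². φR_n = 0.90 × 50 × 1.1563 = 52.0 kips.
Governing: min(120.2, 76.8, 41.9, 52.0) = 41.9 kips → net-section rupture.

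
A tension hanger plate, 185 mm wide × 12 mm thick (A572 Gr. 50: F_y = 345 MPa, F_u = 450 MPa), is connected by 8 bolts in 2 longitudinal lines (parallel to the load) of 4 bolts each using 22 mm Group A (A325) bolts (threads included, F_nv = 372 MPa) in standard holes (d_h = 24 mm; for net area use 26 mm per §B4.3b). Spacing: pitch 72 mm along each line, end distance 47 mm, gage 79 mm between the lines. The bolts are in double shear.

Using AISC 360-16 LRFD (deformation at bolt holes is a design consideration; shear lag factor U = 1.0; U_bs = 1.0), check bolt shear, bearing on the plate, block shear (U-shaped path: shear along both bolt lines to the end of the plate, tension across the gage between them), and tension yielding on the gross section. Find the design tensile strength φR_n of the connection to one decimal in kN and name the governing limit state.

Bolt shear: A_b = π(22)²/4 = 380.13 mm². φR_n = 0.75 × 372 × 380.13 × 8 × 2 = 1696.9 kN.
Bearing (12 mm plate, F_u = 450 MPa): end bolts L_c = 47 − 24/2 = 35, R_n = min(1.2×35×12×450, 2.4×22×12×450) = 226.8 kN/bolt; interior L_c = 72 − 24 = 48, R_n = 285.12 kN/bolt. φR_n = 0.75 × (2×226.8 + 6×285.12) = 1623.2 kN.
Block shear: shear path 2×[47+3×72] = 2×263 mm, A_gv = 6312, A_nv = 2×(263 − 3.5×26)×12 = 4128 mm²; tension across gage: (79 − 1×26)×12 = 636 mm². R_n = min(0.6×450×4128, 0.6×345×6312) + 1.0×450×636 = min(1114.6, 1306.6) + 286.2 = 1400.8 kN. φR_n = 0.75 × 1400.8 = 1050.6 kN.
Tension yield (gross): A_g = 185×12 = 2220 mm². φR_n = 0.90 × 345 × 2220 = 689.3 kN.
Governing: min(1696.9, 1623.2, 1050.6, 689.3) = 689.3 kN → gross-section yield.

689.3 kN (gross-section yield governs)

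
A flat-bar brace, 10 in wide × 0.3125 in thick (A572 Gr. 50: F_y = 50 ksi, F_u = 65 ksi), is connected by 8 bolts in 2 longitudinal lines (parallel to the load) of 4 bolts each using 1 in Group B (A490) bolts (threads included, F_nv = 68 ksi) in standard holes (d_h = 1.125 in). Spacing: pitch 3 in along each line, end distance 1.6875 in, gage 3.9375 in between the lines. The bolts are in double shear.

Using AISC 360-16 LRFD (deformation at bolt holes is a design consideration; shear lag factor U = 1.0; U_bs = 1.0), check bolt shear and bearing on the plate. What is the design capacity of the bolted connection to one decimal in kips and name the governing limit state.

246.8 kips (bearing governs)

Bolt shear: A_b = π(1)²/4 = 0.7854 in². φR_n = 0.75 × 68 × 0.7854 × 8 × 2 = 640.9 kips.
Bearing (0.3125 in plate, F_u = 65 ksi): end bolts L_c = 1.6875 − 1.125/2 = 1.125, R_n = min(1.2×1.125×0.3125×65, 2.4×1×0.3125×65) = 27.422 kips/bolt; interior L_c = 3 − 1.125 = 1.875, R_n = 45.703 kips/bolt. φR_n = 0.75 × (2×27.422 + 6×45.703) = 246.8 kips.
Governing: min(640.9, 246.8) = 246.8 kips → bearing.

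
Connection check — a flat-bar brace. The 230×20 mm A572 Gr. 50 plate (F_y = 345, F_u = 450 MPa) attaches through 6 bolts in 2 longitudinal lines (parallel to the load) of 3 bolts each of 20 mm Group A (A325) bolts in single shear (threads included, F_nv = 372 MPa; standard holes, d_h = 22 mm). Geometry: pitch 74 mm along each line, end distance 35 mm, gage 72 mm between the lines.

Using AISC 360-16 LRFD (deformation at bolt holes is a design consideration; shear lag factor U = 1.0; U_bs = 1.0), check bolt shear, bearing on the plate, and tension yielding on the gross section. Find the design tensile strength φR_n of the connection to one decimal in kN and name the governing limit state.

525.9 kN (bolt shear governs)

Bolt shear: A_b = π(20)²/4 = 314.16 mm². φR_n = 0.75 × 372 × 314.16 × 6 × 1 = 525.9 kN.
Bearing (20 mm plate, F_u = 450 MPa): end bolts L_c = 35 − 22/2 = 24, R_n = min(1.2×24×20×450, 2.4×20×20×450) = 259.2 kN/bolt; interior L_c = 74 − 22 = 52, R_n = 432 kN/bolt. φR_n = 0.75 × (2×259.2 + 4×432) = 1684.8 kN.
Tension yield (gross): A_g = 230×20 = 4600 mm². φR_n = 0.90 × 345 × 4600 = 1428.3 kN.
Governing: min(525.9, 1684.8, 1428.3) = 525.9 kN → bolt shear.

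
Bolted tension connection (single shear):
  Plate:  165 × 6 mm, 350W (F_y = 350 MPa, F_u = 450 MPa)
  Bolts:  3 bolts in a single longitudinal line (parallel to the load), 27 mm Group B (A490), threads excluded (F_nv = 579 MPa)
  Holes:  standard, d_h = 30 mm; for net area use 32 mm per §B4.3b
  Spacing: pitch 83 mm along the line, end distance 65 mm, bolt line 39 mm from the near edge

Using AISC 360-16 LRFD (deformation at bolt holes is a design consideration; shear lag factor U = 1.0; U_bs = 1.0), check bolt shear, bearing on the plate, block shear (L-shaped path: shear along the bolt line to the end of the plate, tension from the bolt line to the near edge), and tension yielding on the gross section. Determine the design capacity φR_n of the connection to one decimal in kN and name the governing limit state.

Bolt shear: A_b = π(27)²/4 = 572.56 mm². φR_n = 0.75 × 579 × 572.56 × 3 × 1 = 745.9 kN.
Bearing (6 mm plate, F_u = 450 MPa): end bolts L_c = 65 − 30/2 = 50, R_n = min(1.2×50×6×450, 2.4×27×6×450) = 162 kN/bolt; interior L_c = 83 − 30 = 53, R_n = 171.72 kN/bolt. φR_n = 0.75 × (1×162 + 2×171.72) = 379.1 kN.
Block shear: shear path 1×[65+2×83] = 1×231 mm, A_gv = 1386, A_nv = 1×(231 − 2.5×32)×6 = 906 mm²; tension to near edge: (39 − 0.5×32)×6 = 138 mm². R_n = min(0.6×450×906, 0.6×350×1386) + 1.0×450×138 = min(244.62, 291.06) + 62.1 = 306.72 kN. φR_n = 0.75 × 306.72 = 230.0 kN.
Tension yield (gross): A_g = 165×6 = 990 mm². φR_n = 0.90 × 350 × 990 = 311.9 kN.
Governing: min(745.9, 379.1, 230.0, 311.9) = 230.0 kN → block shear.

230.0 kN (block shear governs)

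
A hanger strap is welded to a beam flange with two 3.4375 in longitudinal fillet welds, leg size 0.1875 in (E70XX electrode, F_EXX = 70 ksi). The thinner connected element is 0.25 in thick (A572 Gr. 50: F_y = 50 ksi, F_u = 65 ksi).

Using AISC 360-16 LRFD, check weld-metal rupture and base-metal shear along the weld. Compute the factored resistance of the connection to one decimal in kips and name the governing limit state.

28.7 kips (weld metal governs)

Weld metal: throat = 0.707×0.1875 = 0.13256 in, L = 2×3.4375 = 6.875 in. φR_n = 0.75 × 0.6 × 70 × 0.13256 × 6.875 = 28.7 kips.
Base metal shear (0.25 in plate): yield φR_n = 1.0×0.6×50×0.25×6.875 = 51.6 kips; rupture φR_n = 0.75×0.6×65×0.25×6.875 = 50.3 kips; take 50.3 kips (rupture).
Governing: min(28.7, 50.3) = 28.7 kips → weld metal.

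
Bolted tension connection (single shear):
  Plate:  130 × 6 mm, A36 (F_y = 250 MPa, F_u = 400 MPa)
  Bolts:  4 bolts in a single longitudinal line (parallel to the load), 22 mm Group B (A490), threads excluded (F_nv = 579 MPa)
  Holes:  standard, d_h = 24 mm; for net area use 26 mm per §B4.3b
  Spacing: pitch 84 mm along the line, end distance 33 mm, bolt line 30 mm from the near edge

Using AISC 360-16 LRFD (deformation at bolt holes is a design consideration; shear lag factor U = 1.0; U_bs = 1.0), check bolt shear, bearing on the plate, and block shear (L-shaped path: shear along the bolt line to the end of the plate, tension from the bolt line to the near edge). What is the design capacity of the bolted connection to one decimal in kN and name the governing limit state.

Bolt shear: A_b = π(22)²/4 = 380.13 mm². φR_n = 0.75 × 579 × 380.13 × 4 × 1 = 660.3 kN.
Bearing (6 mm plate, F_u = 400 MPa): end bolts L_c = 33 − 24/2 = 21, R_n = min(1.2×21×6×400, 2.4×22×6×400) = 60.48 kN/bolt; interior L_c = 84 − 24 = 60, R_n = 126.72 kN/bolt. φR_n = 0.75 × (1×60.48 + 3×126.72) = 330.5 kN.
Block shear: shear path 1×[33+3×84] = 1×285 mm, A_gv = 1710, A_nv = 1×(285 − 3.5×26)×6 = 1164 mm²; tension to near edge: (30 − 0.5×26)×6 = 102 mm². R_n = min(0.6×400×1164, 0.6×250×1710) + 1.0×400×102 = min(279.36, 256.5) + 40.8 = 297.3 kN. φR_n = 0.75 × 297.3 = 223.0 kN.
Governing: min(660.3, 330.5, 223.0) = 223.0 kN → block shear.

223.0 kN (block shear governs)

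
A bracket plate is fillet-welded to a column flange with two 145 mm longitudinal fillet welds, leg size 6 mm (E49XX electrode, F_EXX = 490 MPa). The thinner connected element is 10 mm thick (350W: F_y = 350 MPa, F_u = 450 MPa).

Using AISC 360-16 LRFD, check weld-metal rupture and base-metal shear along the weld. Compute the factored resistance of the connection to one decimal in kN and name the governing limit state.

271.3 kN (weld metal governs)

Weld metal: throat = 0.707×6 = 4.242 mm, L = 2×145 = 290 mm. φR_n = 0.75 × 0.6 × 490 × 4.242 × 290 = 271.3 kN.
Base metal shear (10 mm plate): yield φR_n = 1.0×0.6×350×10×290 = 609.0 kN; rupture φR_n = 0.75×0.6×450×10×290 = 587.3 kN; take 587.3 kN (rupture).
Governing: min(271.3, 587.3) = 271.3 kN → weld metal.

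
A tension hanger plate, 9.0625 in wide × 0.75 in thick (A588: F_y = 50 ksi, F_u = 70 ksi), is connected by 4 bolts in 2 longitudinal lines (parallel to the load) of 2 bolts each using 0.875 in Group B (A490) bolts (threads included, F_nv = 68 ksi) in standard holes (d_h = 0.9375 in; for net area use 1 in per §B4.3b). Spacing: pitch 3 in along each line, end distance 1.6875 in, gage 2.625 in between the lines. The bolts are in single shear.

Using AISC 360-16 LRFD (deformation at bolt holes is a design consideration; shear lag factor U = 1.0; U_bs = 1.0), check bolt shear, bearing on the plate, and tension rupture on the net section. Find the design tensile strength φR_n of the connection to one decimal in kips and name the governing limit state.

Bolt shear: A_b = π(0.875)²/4 = 0.60132 in². φR_n = 0.75 × 68 × 0.60132 × 4 × 1 = 122.7 kips.
Bearing (0.75 in plate, F_u = 70 ksi): end bolts L_c = 1.6875 − 0.9375/2 = 1.21875, R_n = min(1.2×1.21875×0.75×70, 2.4×0.875×0.75×70) = 76.781 kips/bolt; interior L_c = 3 − 0.9375 = 2.0625, R_n = 110.25 kips/bolt. φR_n = 0.75 × (2×76.781 + 2×110.25) = 280.5 kips.
Tension rupture (net): A_n = (9.0625 − 2×1)×0.75 = 5.2969 in² (U = 1.0, A_e = A_n). φR_n = 0.75 × 70 × 5.2969 = 278.1 kips.
Governing: min(122.7, 280.5, 278.1) = 122.7 kips → bolt shear.

122.7 kips (bolt shear governs)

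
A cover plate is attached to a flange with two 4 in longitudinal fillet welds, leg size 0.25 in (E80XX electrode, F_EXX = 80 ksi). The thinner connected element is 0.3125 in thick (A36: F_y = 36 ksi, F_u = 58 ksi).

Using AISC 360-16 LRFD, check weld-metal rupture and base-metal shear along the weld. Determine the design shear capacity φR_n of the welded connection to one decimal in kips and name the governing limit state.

50.9 kips (weld metal governs)

Weld metal: throat = 0.707×0.25 = 0.17675 in, L = 2×4 = 8 in. φR_n = 0.75 × 0.6 × 80 × 0.17675 × 8 = 50.9 kips.
Base metal shear (0.3125 in plate): yield φR_n = 1.0×0.6×36×0.3125×8 = 54.0 kips; rupture φR_n = 0.75×0.6×58×0.3125×8 = 65.3 kips; take 54.0 kips (yield).
Governing: min(50.9, 54.0) = 50.9 kips → weld metal.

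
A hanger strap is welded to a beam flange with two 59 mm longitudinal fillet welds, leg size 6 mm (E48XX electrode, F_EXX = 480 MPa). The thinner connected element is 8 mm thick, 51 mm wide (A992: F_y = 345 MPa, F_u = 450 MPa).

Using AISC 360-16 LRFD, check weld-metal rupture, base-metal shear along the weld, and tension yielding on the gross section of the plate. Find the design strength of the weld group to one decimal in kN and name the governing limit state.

Weld metal: throat = 0.707×6 = 4.242 mm, L = 2×59 = 118 mm. φR_n = 0.75 × 0.6 × 480 × 4.242 × 118 = 108.1 kN.
Base metal shear (8 mm plate): yield φR_n = 1.0×0.6×345×8×118 = 195.4 kN; rupture φR_n = 0.75×0.6×450×8×118 = 191.2 kN; take 191.2 kN (rupture).
Tension yield (gross): A_g = 51×8 = 408 mm². φR_n = 0.90 × 345 × 408 = 126.7 kN.
Governing: min(108.1, 191.2, 126.7) = 108.1 kN → weld metal.

108.1 kN (weld metal governs)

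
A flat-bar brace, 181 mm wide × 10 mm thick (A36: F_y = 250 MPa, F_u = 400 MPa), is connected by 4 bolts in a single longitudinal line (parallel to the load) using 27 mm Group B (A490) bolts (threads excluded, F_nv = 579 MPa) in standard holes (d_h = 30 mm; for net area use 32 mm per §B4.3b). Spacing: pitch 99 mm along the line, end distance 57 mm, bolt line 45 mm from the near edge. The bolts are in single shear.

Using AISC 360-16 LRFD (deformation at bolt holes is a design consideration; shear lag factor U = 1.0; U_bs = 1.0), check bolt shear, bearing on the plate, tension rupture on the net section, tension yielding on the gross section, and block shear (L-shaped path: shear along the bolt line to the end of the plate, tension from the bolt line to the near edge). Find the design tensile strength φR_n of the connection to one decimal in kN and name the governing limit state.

407.3 kN (gross-section yield governs)

Bolt shear: A_b = π(27)²/4 = 572.56 mm². φR_n = 0.75 × 579 × 572.56 × 4 × 1 = 994.5 kN.
Bearing (10 mm plate, F_u = 400 MPa): end bolts L_c = 57 − 30/2 = 42, R_n = min(1.2×42×10×400, 2.4×27×10×400) = 201.6 kN/bolt; interior L_c = 99 − 30 = 69, R_n = 259.2 kN/bolt. φR_n = 0.75 × (1×201.6 + 3×259.2) = 734.4 kN.
Tension rupture (net): A_n = (181 − 1×32)×10 = 1490 mm² (U = 1.0, A_e = A_n). φR_n = 0.75 × 400 × 1490 = 447.0 kN.
Tension yield (gross): A_g = 181×10 = 1810 mm². φR_n = 0.90 × 250 × 1810 = 407.3 kN.
Block shear: shear path 1×[57+3×99] = 1×354 mm, A_gv = 3540, A_nv = 1×(354 − 3.5×32)×10 = 2420 mm²; tension to near edge: (45 − 0.5×32)×10 = 290 mm². R_n = min(0.6×400×2420, 0.6×250×3540) + 1.0×400×290 = min(580.8, 531) + 116 = 647 kN. φR_n = 0.75 × 647 = 485.3 kN.
Governing: min(994.5, 734.4, 447.0, 407.3, 485.3) = 407.3 kN → gross-section yield.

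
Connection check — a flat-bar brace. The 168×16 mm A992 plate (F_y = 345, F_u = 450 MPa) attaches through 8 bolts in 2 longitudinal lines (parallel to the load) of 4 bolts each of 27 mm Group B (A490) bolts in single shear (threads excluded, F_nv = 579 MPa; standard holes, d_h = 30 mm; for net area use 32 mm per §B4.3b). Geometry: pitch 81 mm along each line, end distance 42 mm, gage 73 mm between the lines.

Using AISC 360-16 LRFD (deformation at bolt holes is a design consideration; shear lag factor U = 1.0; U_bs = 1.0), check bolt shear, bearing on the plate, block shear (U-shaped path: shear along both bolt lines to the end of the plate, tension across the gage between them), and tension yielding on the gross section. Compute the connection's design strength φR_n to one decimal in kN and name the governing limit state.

834.6 kN (gross-section yield governs)

Bolt shear: A_b = π(27)²/4 = 572.56 mm². φR_n = 0.75 × 579 × 572.56 × 8 × 1 = 1989.1 kN.
Bearing (16 mm plate, F_u = 450 MPa): end bolts L_c = 42 − 30/2 = 27, R_n = min(1.2×27×16×450, 2.4×27×16×450) = 233.28 kN/bolt; interior L_c = 81 − 30 = 51, R_n = 440.64 kN/bolt. φR_n = 0.75 × (2×233.28 + 6×440.64) = 2332.8 kN.
Block shear: shear path 2×[42+3×81] = 2×285 mm, A_gv = 9120, A_nv = 2×(285 − 3.5×32)×16 = 5536 mm²; tension across gage: (73 − 1×32)×16 = 656 mm². R_n = min(0.6×450×5536, 0.6×345×9120) + 1.0×450×656 = min(1494.7, 1887.8) + 295.2 = 1789.9 kN. φR_n = 0.75 × 1789.9 = 1342.4 kN.
Tension yield (gross): A_g = 168×16 = 2688 mm². φR_n = 0.90 × 345 × 2688 = 834.6 kN.
Governing: min(1989.1, 2332.8, 1342.4, 834.6) = 834.6 kN → gross-section yield.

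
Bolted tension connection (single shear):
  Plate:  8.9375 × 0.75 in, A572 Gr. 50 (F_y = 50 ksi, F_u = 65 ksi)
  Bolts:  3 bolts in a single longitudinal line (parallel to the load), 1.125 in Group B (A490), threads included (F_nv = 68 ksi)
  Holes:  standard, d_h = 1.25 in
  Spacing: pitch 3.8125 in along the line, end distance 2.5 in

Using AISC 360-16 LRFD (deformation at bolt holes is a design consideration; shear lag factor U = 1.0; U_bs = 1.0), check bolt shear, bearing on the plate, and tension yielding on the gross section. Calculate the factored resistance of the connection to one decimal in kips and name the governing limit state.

152.1 kips (bolt shear governs)

Bolt shear: A_b = π(1.125)²/4 = 0.99402 in². φR_n = 0.75 × 68 × 0.99402 × 3 × 1 = 152.1 kips.
Bearing (0.75 in plate, F_u = 65 ksi): end bolts L_c = 2.5 − 1.25/2 = 1.875, R_n = min(1.2×1.875×0.75×65, 2.4×1.125×0.75×65) = 109.69 kips/bolt; interior L_c = 3.8125 − 1.25 = 2.5625, R_n = 131.63 kips/bolt. φR_n = 0.75 × (1×109.69 + 2×131.63) = 279.7 kips.
Tension yield (gross): A_g = 8.9375×0.75 = 6.7031 in². φR_n = 0.90 × 50 × 6.7031 = 301.6 kips.
Governing: min(152.1, 279.7, 301.6) = 152.1 kips → bolt shear.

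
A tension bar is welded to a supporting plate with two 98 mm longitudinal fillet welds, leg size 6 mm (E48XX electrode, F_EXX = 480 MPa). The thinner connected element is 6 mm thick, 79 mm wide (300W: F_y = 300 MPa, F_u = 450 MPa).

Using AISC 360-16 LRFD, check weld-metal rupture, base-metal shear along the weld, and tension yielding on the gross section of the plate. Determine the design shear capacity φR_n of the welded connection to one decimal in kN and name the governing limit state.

Weld metal: throat = 0.707×6 = 4.242 mm, L = 2×98 = 196 mm. φR_n = 0.75 × 0.6 × 480 × 4.242 × 196 = 179.6 kN.
Base metal shear (6 mm plate): yield φR_n = 1.0×0.6×300×6×196 = 211.7 kN; rupture φR_n = 0.75×0.6×450×6×196 = 238.1 kN; take 211.7 kN (yield).
Tension yield (gross): A_g = 79×6 = 474 mm². φR_n = 0.90 × 300 × 474 = 128.0 kN.
Governing: min(179.6, 211.7, 128.0) = 128.0 kN → gross-section yield.

128.0 kN (gross-section yield governs)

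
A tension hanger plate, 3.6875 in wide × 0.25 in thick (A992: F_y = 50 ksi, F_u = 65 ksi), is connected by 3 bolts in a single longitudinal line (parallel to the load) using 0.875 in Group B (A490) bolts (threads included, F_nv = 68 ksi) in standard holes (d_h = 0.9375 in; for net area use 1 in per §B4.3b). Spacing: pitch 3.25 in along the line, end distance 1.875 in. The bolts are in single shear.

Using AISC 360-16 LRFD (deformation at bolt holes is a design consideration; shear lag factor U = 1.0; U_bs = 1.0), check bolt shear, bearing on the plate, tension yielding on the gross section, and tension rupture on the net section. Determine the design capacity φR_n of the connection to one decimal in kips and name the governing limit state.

32.8 kips (net-section rupture governs)

Bolt shear: A_b = π(0.875)²/4 = 0.60132 in². φR_n = 0.75 × 68 × 0.60132 × 3 × 1 = 92.0 kips.
Bearing (0.25 in plate, F_u = 65 ksi): end bolts L_c = 1.875 − 0.9375/2 = 1.40625, R_n = min(1.2×1.40625×0.25×65, 2.4×0.875×0.25×65) = 27.422 kips/bolt; interior L_c = 3.25 − 0.9375 = 2.3125, R_n = 34.125 kips/bolt. φR_n = 0.75 × (1×27.422 + 2×34.125) = 71.8 kips.
Tension yield (gross): A_g = 3.6875×0.25 = 0.92188 in². φR_n = 0.90 × 50 × 0.92188 = 41.5 kips.
Tension rupture (net): A_n = (3.6875 − 1×1)×0.25 = 0.67188 in² (U = 1.0, A_e = A_n). φR_n = 0.75 × 65 × 0.67188 = 32.8 kips.
Governing: min(92.0, 71.8, 41.5, 32.8) = 32.8 kips → net-section rupture.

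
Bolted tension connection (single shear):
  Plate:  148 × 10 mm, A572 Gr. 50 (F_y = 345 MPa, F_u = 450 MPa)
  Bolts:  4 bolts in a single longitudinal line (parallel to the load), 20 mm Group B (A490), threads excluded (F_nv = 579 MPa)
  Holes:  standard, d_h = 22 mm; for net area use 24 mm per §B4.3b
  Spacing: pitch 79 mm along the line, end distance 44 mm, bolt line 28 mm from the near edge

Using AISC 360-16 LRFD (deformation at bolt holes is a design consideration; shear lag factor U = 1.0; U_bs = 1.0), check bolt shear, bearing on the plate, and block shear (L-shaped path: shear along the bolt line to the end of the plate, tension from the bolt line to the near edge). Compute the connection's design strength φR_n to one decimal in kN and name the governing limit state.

Bolt shear: A_b = π(20)²/4 = 314.16 mm². φR_n = 0.75 × 579 × 314.16 × 4 × 1 = 545.7 kN.
Bearing (10 mm plate, F_u = 450 MPa): end bolts L_c = 44 − 22/2 = 33, R_n = min(1.2×33×10×450, 2.4×20×10×450) = 178.2 kN/bolt; interior L_c = 79 − 22 = 57, R_n = 216 kN/bolt. φR_n = 0.75 × (1×178.2 + 3×216) = 619.7 kN.
Block shear: shear path 1×[44+3×79] = 1×281 mm, A_gv = 2810, A_nv = 1×(281 − 3.5×24)×10 = 1970 mm²; tension to near edge: (28 − 0.5×24)×10 = 160 mm². R_n = min(0.6×450×1970, 0.6×345×2810) + 1.0×450×160 = min(531.9, 581.67) + 72 = 603.9 kN. φR_n = 0.75 × 603.9 = 452.9 kN.
Governing: min(545.7, 619.7, 452.9) = 452.9 kN → block shear.

452.9 kN (block shear governs)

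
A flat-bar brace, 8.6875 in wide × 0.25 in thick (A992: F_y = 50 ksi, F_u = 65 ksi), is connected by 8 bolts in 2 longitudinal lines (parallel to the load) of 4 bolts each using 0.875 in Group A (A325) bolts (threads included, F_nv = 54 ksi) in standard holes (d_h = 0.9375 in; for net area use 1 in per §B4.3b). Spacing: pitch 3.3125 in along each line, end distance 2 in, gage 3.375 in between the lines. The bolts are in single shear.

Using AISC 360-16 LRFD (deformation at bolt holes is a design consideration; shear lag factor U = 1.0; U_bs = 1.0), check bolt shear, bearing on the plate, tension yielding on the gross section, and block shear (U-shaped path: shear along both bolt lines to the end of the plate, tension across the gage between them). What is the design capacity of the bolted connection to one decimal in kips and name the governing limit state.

Bolt shear: A_b = π(0.875)²/4 = 0.60132 in². φR_n = 0.75 × 54 × 0.60132 × 8 × 1 = 194.8 kips.
Bearing (0.25 in plate, F_u = 65 ksi): end bolts L_c = 2 − 0.9375/2 = 1.53125, R_n = min(1.2×1.53125×0.25×65, 2.4×0.875×0.25×65) = 29.859 kips/bolt; interior L_c = 3.3125 − 0.9375 = 2.375, R_n = 34.125 kips/bolt. φR_n = 0.75 × (2×29.859 + 6×34.125) = 198.4 kips.
Tension yield (gross): A_g = 8.6875×0.25 = 2.1719 in². φR_n = 0.90 × 50 × 2.1719 = 97.7 kips.
Block shear: shear path 2×[2+3×3.3125] = 2×11.9375 in, A_gv = 5.9688, A_nv = 2×(11.9375 − 3.5×1)×0.25 = 4.2188 in²; tension across gage: (3.375 − 1×1)×0.25 = 0.59375 in². R_n = min(0.6×65×4.2188, 0.6×50×5.9688) + 1.0×65×0.59375 = min(164.53, 179.06) + 38.594 = 203.12 kips. φR_n = 0.75 × 203.12 = 152.3 kips.
Governing: min(194.8, 198.4, 97.7, 152.3) = 97.7 kips → gross-section yield.

97.7 kips (gross-section yield governs)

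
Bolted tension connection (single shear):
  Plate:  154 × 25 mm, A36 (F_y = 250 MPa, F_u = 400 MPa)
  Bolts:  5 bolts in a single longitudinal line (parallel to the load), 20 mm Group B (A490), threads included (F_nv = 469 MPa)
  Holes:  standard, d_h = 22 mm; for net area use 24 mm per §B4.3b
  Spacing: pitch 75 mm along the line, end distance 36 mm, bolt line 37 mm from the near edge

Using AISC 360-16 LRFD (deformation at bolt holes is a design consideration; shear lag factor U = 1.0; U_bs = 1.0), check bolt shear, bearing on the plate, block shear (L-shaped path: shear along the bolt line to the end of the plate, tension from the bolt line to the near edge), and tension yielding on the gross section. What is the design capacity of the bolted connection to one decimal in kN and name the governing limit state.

552.5 kN (bolt shear governs)

Bolt shear: A_b = π(20)²/4 = 314.16 mm². φR_n = 0.75 × 469 × 314.16 × 5 × 1 = 552.5 kN.
Bearing (25 mm plate, F_u = 400 MPa): end bolts L_c = 36 − 22/2 = 25, R_n = min(1.2×25×25×400, 2.4×20×25×400) = 300 kN/bolt; interior L_c = 75 − 22 = 53, R_n = 480 kN/bolt. φR_n = 0.75 × (1×300 + 4×480) = 1665.0 kN.
Block shear: shear path 1×[36+4×75] = 1×336 mm, A_gv = 8400, A_nv = 1×(336 − 4.5×24)×25 = 5700 mm²; tension to near edge: (37 − 0.5×24)×25 = 625 mm². R_n = min(0.6×400×5700, 0.6×250×8400) + 1.0×400×625 = min(1368, 1260) + 250 = 1510 kN. φR_n = 0.75 × 1510 = 1132.5 kN.
Tension yield (gross): A_g = 154×25 = 3850 mm². φR_n = 0.90 × 250 × 3850 = 866.3 kN.
Governing: min(552.5, 1665.0, 1132.5, 866.3) = 552.5 kN → bolt shear.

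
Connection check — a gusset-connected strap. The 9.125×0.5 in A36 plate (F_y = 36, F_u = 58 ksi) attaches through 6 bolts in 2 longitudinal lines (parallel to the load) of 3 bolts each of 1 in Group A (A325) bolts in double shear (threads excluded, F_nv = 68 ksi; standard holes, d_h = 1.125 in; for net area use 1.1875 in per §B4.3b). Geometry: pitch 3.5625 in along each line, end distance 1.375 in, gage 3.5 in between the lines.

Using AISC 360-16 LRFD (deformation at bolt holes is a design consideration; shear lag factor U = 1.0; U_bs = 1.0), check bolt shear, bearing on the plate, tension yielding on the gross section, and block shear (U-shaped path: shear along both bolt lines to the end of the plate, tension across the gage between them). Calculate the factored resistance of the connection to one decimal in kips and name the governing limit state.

147.8 kips (gross-section yield governs)

Bolt shear: A_b = π(1)²/4 = 0.7854 in². φR_n = 0.75 × 68 × 0.7854 × 6 × 2 = 480.7 kips.
Bearing (0.5 in plate, F_u = 58 ksi): end bolts L_c = 1.375 − 1.125/2 = 0.8125, R_n = min(1.2×0.8125×0.5×58, 2.4×1×0.5×58) = 28.275 kips/bolt; interior L_c = 3.5625 − 1.125 = 2.4375, R_n = 69.6 kips/bolt. φR_n = 0.75 × (2×28.275 + 4×69.6) = 251.2 kips.
Tension yield (gross): A_g = 9.125×0.5 = 4.5625 in². φR_n = 0.90 × 36 × 4.5625 = 147.8 kips.
Block shear: shear path 2×[1.375+2×3.5625] = 2×8.5 in, A_gv = 8.5, A_nv = 2×(8.5 − 2.5×1.1875)×0.5 = 5.5313 in²; tension across gage: (3.5 − 1×1.1875)×0.5 = 1.1563 in². R_n = min(0.6×58×5.5313, 0.6×36×8.5) + 1.0×58×1.1563 = min(192.49, 183.6) + 67.065 = 250.67 kips. φR_n = 0.75 × 250.67 = 188.0 kips.
Governing: min(480.7, 251.2, 147.8, 188.0) = 147.8 kips → gross-section yield.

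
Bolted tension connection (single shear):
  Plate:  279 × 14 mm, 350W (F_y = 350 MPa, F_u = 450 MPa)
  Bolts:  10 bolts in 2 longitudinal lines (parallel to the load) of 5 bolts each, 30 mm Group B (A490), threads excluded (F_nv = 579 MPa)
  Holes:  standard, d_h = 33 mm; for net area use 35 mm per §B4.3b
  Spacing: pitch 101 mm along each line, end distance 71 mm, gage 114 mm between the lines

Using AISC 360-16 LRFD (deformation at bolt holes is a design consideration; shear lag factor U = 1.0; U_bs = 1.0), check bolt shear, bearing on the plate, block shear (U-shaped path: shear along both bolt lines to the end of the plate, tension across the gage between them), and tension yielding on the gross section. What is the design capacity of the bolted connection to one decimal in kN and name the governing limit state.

1230.4 kN (gross-section yield governs)

Bolt shear: A_b = π(30)²/4 = 706.86 mm². φR_n = 0.75 × 579 × 706.86 × 10 × 1 = 3069.5 kN.
Bearing (14 mm plate, F_u = 450 MPa): end bolts L_c = 71 − 33/2 = 54.5, R_n = min(1.2×54.5×14×450, 2.4×30×14×450) = 412.02 kN/bolt; interior L_c = 101 − 33 = 68, R_n = 453.6 kN/bolt. φR_n = 0.75 × (2×412.02 + 8×453.6) = 3339.6 kN.
Block shear: shear path 2×[71+4×101] = 2×475 mm, A_gv = 13300, A_nv = 2×(475 − 4.5×35)×14 = 8890 mm²; tension across gage: (114 − 1×35)×14 = 1106 mm². R_n = min(0.6×450×8890, 0.6×350×13300) + 1.0×450×1106 = min(2400.3, 2793) + 497.7 = 2898 kN. φR_n = 0.75 × 2898 = 2173.5 kN.
Tension yield (gross): A_g = 279×14 = 3906 mm². φR_n = 0.90 × 350 × 3906 = 1230.4 kN.
Governing: min(3069.5, 3339.6, 2173.5, 1230.4) = 1230.4 kN → gross-section yield.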